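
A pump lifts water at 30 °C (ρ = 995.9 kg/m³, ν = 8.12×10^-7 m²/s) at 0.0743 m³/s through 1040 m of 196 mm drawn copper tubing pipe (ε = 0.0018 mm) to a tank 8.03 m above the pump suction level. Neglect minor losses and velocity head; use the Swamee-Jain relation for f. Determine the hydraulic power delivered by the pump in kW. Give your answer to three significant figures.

P_hyd ≈ 21.1 kW

V = 4Q/(πD²) = 2.463 m/s; Re = 5.94×10^5; ε/D = 9.18×10^-6; f = 0.01286
h_f = f(L/D)V²/2g = 21.09 m
Total head H = z + h_f = 8.03 + 21.09 = 29.12 m
P_hyd = ρgQH = 995.9·9.81·0.0743·29.12 = 21.14 kW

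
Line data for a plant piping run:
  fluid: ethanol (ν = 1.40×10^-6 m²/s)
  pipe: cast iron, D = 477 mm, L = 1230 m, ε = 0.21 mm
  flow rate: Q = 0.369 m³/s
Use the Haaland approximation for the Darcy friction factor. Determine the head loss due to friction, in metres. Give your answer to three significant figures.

V = 4Q/(πD²) = 4·0.369/(π·0.477²) = 2.065 m/s
Re = VD/ν = 2.065·0.477/1.40×10^-6 = 7.04×10^5 → turbulent
ε/D = 0.21/477 = 4.40×10^-4
Haaland: f = 0.01694
h_f = f(L/D)V²/(2g) = 0.01694·(1230/0.477)·2.065²/(2·9.81) = 9.491 m

h_f ≈ 9.49 m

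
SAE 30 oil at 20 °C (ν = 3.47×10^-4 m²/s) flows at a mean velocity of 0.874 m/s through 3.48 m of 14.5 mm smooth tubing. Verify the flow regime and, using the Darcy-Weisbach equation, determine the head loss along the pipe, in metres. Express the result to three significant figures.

Re = VD/ν = 0.874·0.01450/3.47×10^-4 = 36.5 → laminar (Re < 2300)
f = 64/Re = 1.752
h_f = f(L/D)V²/(2g) = 1.752·(3.48/0.01450)·0.874²/(2·9.81) = 16.37 m

h_f ≈ 16.4 m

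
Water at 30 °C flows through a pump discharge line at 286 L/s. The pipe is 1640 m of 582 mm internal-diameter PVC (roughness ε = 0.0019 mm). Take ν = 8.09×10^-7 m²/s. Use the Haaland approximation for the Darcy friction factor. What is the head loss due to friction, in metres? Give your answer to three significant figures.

h_f ≈ 2.02 m

V = 4Q/(πD²) = 4·0.286/(π·0.582²) = 1.075 m/s
Re = VD/ν = 1.075·0.582/8.09×10^-7 = 7.73×10^5 → turbulent
ε/D = 0.0019/582 = 3.26×10^-6
Haaland: f = 0.01215
h_f = f(L/D)V²/(2g) = 0.01215·(1640/0.582)·1.075²/(2·9.81) = 2.017 m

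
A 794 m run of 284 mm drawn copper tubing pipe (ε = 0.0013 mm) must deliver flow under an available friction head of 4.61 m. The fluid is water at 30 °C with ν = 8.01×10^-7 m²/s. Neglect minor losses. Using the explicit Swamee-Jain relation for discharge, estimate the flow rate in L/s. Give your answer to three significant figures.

Q ≈ 100 L/s

Swamee-Jain (Type II): Q = -0.965·√(gD⁵h_f/L)·ln[ε/(3.7D) + √(3.17ν²L/(gD³h_f))]
√(gD⁵h_f/L) = √(9.81·0.284⁵·4.61/794) = 0.01026
ε/(3.7D) = 1.24×10^-6; √(3.17ν²L/(gD³h_f)) = 3.95×10^-5
Q = -0.965·0.01026·ln(4.072×10^-5) = 0.1001 m³/s
Check: V = 1.58 m/s, Re = 5.60×10^5, f = 0.01291, h_f = 4.59 m ≈ 4.61 m ✓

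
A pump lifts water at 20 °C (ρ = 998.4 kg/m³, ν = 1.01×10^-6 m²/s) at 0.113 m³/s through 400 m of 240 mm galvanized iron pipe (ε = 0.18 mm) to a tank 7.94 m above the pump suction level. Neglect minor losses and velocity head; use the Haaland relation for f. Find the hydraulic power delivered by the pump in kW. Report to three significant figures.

P_hyd ≈ 19.9 kW

V = 4Q/(πD²) = 2.498 m/s; Re = 5.94×10^5; ε/D = 7.50×10^-4; f = 0.01891
h_f = f(L/D)V²/2g = 10.02 m
Total head H = z + h_f = 7.94 + 10.02 = 17.96 m
P_hyd = ρgQH = 998.4·9.81·0.113·17.96 = 19.88 kW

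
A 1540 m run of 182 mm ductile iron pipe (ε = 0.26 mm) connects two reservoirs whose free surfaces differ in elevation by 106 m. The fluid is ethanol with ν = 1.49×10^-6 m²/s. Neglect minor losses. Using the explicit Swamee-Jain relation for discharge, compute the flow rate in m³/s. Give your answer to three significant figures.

Swamee-Jain (Type II): Q = -0.965·√(gD⁵h_f/L)·ln[ε/(3.7D) + √(3.17ν²L/(gD³h_f))]
√(gD⁵h_f/L) = √(9.81·0.182⁵·106/1540) = 0.01161
ε/(3.7D) = 3.86×10^-4; √(3.17ν²L/(gD³h_f)) = 4.16×10^-5
Q = -0.965·0.01161·ln(4.277×10^-4) = 0.08692 m³/s
Check: V = 3.34 m/s, Re = 4.08×10^5, f = 0.02215, h_f = 107 m ≈ 106 m ✓

Q ≈ 0.0869 m³/s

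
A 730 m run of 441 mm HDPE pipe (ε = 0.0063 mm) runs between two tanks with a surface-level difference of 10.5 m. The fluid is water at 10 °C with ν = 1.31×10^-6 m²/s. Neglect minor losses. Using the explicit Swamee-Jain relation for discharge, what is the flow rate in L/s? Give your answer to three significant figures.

Q ≈ 496 L/s

Swamee-Jain (Type II): Q = -0.965·√(gD⁵h_f/L)·ln[ε/(3.7D) + √(3.17ν²L/(gD³h_f))]
√(gD⁵h_f/L) = √(9.81·0.441⁵·10.5/730) = 0.04851
ε/(3.7D) = 3.86×10^-6; √(3.17ν²L/(gD³h_f)) = 2.12×10^-5
Q = -0.965·0.04851·ln(2.506×10^-5) = 0.4960 m³/s
Check: V = 3.25 m/s, Re = 1.09×10^6, f = 0.01180, h_f = 10.5 m ≈ 10.5 m ✓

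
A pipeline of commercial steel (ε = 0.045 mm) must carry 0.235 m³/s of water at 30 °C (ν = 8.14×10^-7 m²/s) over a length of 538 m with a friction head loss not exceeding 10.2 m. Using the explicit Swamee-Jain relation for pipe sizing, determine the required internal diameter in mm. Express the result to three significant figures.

D ≈ 323 mm

Swamee-Jain (Type III): D = 0.66·[ε^1.25·(LQ²/(gh_f))^4.75 + ν·Q^9.4·(L/(gh_f))^5.2]^0.04
LQ²/(gh_f) = 0.2969; L/(gh_f) = 5.377
Term 1 = ε^1.25·(…)^4.75 = 1.15×10^-8; Term 2 = ν·Q^9.4·(…)^5.2 = 6.27×10^-9
D = 0.66·(1.15×10^-8 + 6.27×10^-9)^0.04 = 0.3233 m = 323 mm
Check: V = 2.86 m/s, Re = 1.14×10^6, f = 0.01393, h_f = 9.69 m ≈ 10.2 m ✓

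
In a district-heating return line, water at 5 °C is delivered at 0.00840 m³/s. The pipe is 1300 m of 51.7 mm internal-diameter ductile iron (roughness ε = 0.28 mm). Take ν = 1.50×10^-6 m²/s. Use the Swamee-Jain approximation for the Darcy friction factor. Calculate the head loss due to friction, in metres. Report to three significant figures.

h_f ≈ 656 m

V = 4Q/(πD²) = 4·0.00840/(π·0.0517²) = 4.001 m/s
Re = VD/ν = 4.001·0.0517/1.50×10^-6 = 1.38×10^5 → turbulent
ε/D = 0.28/51.7 = 0.00542
Swamee-Jain: f = 0.03198
h_f = f(L/D)V²/(2g) = 0.03198·(1300/0.0517)·4.001²/(2·9.81) = 656.2 m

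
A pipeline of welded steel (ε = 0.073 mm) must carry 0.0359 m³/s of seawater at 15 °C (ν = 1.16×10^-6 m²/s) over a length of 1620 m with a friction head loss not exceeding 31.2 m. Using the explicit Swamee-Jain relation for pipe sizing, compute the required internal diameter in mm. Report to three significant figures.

Swamee-Jain (Type III): D = 0.66·[ε^1.25·(LQ²/(gh_f))^4.75 + ν·Q^9.4·(L/(gh_f))^5.2]^0.04
LQ²/(gh_f) = 0.006822; L/(gh_f) = 5.293
Term 1 = ε^1.25·(…)^4.75 = 3.47×10^-16; Term 2 = ν·Q^9.4·(…)^5.2 = 1.76×10^-16
D = 0.66·(3.47×10^-16 + 1.76×10^-16)^0.04 = 0.1615 m = 162 mm
Check: V = 1.75 m/s, Re = 2.44×10^5, f = 0.01835, h_f = 28.8 m ≈ 31.2 m ✓

D ≈ 162 mm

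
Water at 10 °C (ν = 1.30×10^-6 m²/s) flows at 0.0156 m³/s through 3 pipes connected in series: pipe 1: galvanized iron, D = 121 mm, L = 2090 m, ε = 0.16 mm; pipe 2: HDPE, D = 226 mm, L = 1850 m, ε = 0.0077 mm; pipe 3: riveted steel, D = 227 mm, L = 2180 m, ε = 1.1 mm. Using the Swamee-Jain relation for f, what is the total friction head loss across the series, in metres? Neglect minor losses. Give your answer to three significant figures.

H ≈ 40.8 m

Pipe 1: V = 1.357 m/s, Re = 1.26×10^5, ε/D = 0.00132, f = 0.02300, h_1 = f(L/D)V²/2g = 37.26 m
Pipe 2: V = 0.3889 m/s, Re = 6.76×10^4, ε/D = 3.41×10^-5, f = 0.01958, h_2 = f(L/D)V²/2g = 1.236 m
Pipe 3: V = 0.3855 m/s, Re = 6.73×10^4, ε/D = 0.00485, f = 0.03179, h_3 = f(L/D)V²/2g = 2.312 m
Series → Q common, losses add: H = Σh = 40.81 m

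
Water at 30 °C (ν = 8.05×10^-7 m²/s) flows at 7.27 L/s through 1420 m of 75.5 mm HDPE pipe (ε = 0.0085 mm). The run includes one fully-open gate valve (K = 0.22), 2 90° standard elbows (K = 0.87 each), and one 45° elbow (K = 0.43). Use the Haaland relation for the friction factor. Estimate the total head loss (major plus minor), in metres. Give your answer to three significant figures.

H_L ≈ 43.3 m

V = 4Q/(πD²) = 1.624 m/s; V²/2g = 0.1344 m
Re = 1.52×10^5, ε/D = 1.13×10^-4 → f = 0.01701 (Haaland)
Major: h_f = f(L/D)·V²/2g = 0.01701·18808·0.1344 = 43.00 m
Minor: ΣK = 2.39; h_m = ΣK·V²/2g = 0.3212 m
Total H_L = 43.00 + 0.3212 = 43.32 m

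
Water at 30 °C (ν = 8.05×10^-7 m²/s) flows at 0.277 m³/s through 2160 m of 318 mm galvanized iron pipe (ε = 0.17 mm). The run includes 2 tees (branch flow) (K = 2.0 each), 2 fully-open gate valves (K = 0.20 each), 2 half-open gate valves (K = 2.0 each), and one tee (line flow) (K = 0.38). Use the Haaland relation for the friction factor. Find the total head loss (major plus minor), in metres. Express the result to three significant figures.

H_L ≈ 78.3 m

V = 4Q/(πD²) = 3.488 m/s; V²/2g = 0.6200 m
Re = 1.38×10^6, ε/D = 5.35×10^-4 → f = 0.01729 (Haaland)
Major: h_f = f(L/D)·V²/2g = 0.01729·6792·0.6200 = 72.83 m
Minor: ΣK = 8.78; h_m = ΣK·V²/2g = 5.443 m
Total H_L = 72.83 + 5.443 = 78.27 m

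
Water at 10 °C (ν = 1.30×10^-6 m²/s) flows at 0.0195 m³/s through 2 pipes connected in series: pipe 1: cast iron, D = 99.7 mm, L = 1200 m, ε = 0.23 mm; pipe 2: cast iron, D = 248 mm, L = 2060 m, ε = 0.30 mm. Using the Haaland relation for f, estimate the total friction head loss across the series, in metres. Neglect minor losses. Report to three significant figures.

H ≈ 97.8 m

Pipe 1: V = 2.498 m/s, Re = 1.92×10^5, ε/D = 0.00231, f = 0.02513, h_1 = f(L/D)V²/2g = 96.18 m
Pipe 2: V = 0.4037 m/s, Re = 7.70×10^4, ε/D = 0.00121, f = 0.02319, h_2 = f(L/D)V²/2g = 1.600 m
Series → Q common, losses add: H = Σh = 97.78 m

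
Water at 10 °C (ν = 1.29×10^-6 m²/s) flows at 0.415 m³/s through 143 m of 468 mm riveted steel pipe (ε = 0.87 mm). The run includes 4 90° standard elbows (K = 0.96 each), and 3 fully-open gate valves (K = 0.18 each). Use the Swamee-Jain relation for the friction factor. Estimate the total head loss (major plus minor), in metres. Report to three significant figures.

V = 4Q/(πD²) = 2.412 m/s; V²/2g = 0.2966 m
Re = 8.75×10^5, ε/D = 0.00186 → f = 0.02328 (Swamee-Jain)
Major: h_f = f(L/D)·V²/2g = 0.02328·305.6·0.2966 = 2.110 m
Minor: ΣK = 4.38; h_m = ΣK·V²/2g = 1.299 m
Total H_L = 2.110 + 1.299 = 3.409 m

H_L ≈ 3.41 m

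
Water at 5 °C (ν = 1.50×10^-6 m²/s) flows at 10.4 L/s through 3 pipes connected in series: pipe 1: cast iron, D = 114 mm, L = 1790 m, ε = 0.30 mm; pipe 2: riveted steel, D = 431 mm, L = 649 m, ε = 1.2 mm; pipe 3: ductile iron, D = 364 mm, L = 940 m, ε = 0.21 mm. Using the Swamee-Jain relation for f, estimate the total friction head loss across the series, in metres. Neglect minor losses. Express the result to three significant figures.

H ≈ 22.7 m

Pipe 1: V = 1.019 m/s, Re = 7.74×10^4, ε/D = 0.00263, f = 0.02728, h_1 = f(L/D)V²/2g = 22.67 m
Pipe 2: V = 0.07128 m/s, Re = 2.05×10^4, ε/D = 0.00278, f = 0.03141, h_2 = f(L/D)V²/2g = 0.01225 m
Pipe 3: V = 0.09994 m/s, Re = 2.43×10^4, ε/D = 5.77×10^-4, f = 0.02612, h_3 = f(L/D)V²/2g = 0.03433 m
Series → Q common, losses add: H = Σh = 22.72 m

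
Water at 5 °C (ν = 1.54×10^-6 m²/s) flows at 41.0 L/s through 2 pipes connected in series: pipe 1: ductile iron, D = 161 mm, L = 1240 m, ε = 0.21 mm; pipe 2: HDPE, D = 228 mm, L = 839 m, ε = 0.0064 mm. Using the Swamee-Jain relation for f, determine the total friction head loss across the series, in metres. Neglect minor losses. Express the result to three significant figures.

H ≈ 38.6 m

Pipe 1: V = 2.014 m/s, Re = 2.11×10^5, ε/D = 0.00130, f = 0.02226, h_1 = f(L/D)V²/2g = 35.44 m
Pipe 2: V = 1.004 m/s, Re = 1.49×10^5, ε/D = 2.81×10^-5, f = 0.01668, h_2 = f(L/D)V²/2g = 3.156 m
Series → Q common, losses add: H = Σh = 38.60 m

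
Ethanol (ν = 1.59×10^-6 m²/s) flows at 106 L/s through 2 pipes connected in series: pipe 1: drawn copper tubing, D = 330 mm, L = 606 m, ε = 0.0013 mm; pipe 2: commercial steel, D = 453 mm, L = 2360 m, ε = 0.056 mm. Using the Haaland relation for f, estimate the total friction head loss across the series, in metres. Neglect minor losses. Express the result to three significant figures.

H ≈ 4.02 m

Pipe 1: V = 1.239 m/s, Re = 2.57×10^5, ε/D = 3.94×10^-6, f = 0.01479, h_1 = f(L/D)V²/2g = 2.127 m
Pipe 2: V = 0.6577 m/s, Re = 1.87×10^5, ε/D = 1.24×10^-4, f = 0.01652, h_2 = f(L/D)V²/2g = 1.897 m
Series → Q common, losses add: H = Σh = 4.024 m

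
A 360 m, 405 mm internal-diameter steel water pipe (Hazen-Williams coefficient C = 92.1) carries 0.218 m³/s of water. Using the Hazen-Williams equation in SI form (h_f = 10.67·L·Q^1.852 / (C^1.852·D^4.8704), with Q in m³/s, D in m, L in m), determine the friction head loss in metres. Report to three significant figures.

h_f = 10.67·360·0.218^1.852 / (92.1^1.852·0.405^4.8704) = 4.299 m

h_f ≈ 4.30 m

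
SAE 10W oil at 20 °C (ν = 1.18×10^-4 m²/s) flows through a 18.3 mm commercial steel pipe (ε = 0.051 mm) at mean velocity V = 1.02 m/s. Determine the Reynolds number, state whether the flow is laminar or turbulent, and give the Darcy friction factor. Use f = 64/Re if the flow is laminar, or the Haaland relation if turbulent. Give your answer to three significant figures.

Re ≈ 158; laminar; f = 64/Re ≈ 0.405

Re = VD/ν = 1.020·0.0183/1.18×10^-4 = 158
Re < 2300 → laminar → f = 64/Re = 0.4046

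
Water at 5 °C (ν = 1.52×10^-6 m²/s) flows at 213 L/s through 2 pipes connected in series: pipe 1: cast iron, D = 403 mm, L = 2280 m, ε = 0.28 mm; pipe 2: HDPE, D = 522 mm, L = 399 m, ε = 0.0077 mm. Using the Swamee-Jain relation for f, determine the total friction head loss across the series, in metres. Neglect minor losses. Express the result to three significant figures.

Pipe 1: V = 1.670 m/s, Re = 4.43×10^5, ε/D = 6.95×10^-4, f = 0.01899, h_1 = f(L/D)V²/2g = 15.27 m
Pipe 2: V = 0.9953 m/s, Re = 3.42×10^5, ε/D = 1.48×10^-5, f = 0.01422, h_2 = f(L/D)V²/2g = 0.5486 m
Series → Q common, losses add: H = Σh = 15.82 m

H ≈ 15.8 m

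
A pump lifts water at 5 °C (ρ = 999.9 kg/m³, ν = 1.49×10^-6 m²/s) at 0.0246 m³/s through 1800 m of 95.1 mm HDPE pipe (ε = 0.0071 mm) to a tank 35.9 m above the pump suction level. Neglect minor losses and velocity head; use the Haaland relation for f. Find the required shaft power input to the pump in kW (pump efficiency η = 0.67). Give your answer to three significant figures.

V = 4Q/(πD²) = 3.463 m/s; Re = 2.21×10^5; ε/D = 7.47×10^-5; f = 0.01574
h_f = f(L/D)V²/2g = 182.2 m
Total head H = z + h_f = 35.9 + 182.2 = 218.1 m
P_hyd = ρgQH = 999.9·9.81·0.0246·218.1 = 52.62 kW
P_shaft = P_hyd/η = 52.62/0.67 = 78.54 kW

P_shaft ≈ 78.5 kW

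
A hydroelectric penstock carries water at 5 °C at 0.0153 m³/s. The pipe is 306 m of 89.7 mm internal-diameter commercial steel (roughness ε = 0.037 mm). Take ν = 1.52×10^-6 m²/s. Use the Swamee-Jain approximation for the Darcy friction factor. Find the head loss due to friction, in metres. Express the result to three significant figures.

h_f ≈ 19.5 m

V = 4Q/(πD²) = 4·0.0153/(π·0.0897²) = 2.421 m/s
Re = VD/ν = 2.421·0.0897/1.52×10^-6 = 1.43×10^5 → turbulent
ε/D = 0.037/89.7 = 4.12×10^-4
Swamee-Jain: f = 0.01914
h_f = f(L/D)V²/(2g) = 0.01914·(306/0.0897)·2.421²/(2·9.81) = 19.51 m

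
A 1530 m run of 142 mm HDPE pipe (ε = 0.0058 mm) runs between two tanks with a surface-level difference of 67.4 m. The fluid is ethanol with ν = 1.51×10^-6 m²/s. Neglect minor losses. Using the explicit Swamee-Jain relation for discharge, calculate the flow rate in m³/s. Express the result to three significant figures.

Q ≈ 0.0450 m³/s

Swamee-Jain (Type II): Q = -0.965·√(gD⁵h_f/L)·ln[ε/(3.7D) + √(3.17ν²L/(gD³h_f))]
√(gD⁵h_f/L) = √(9.81·0.142⁵·67.4/1530) = 0.004995
ε/(3.7D) = 1.10×10^-5; √(3.17ν²L/(gD³h_f)) = 7.64×10^-5
Q = -0.965·0.004995·ln(8.747×10^-5) = 0.04504 m³/s
Check: V = 2.84 m/s, Re = 2.67×10^5, f = 0.01512, h_f = 67.2 m ≈ 67.4 m ✓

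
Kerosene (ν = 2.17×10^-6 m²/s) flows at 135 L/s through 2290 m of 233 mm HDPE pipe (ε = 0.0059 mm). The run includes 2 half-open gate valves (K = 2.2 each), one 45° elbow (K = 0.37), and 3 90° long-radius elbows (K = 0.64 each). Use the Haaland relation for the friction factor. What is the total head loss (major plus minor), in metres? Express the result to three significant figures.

H_L ≈ 75.0 m

V = 4Q/(πD²) = 3.166 m/s; V²/2g = 0.5109 m
Re = 3.40×10^5, ε/D = 2.53×10^-5 → f = 0.01425 (Haaland)
Major: h_f = f(L/D)·V²/2g = 0.01425·9828·0.5109 = 71.53 m
Minor: ΣK = 6.69; h_m = ΣK·V²/2g = 3.418 m
Total H_L = 71.53 + 3.418 = 74.95 m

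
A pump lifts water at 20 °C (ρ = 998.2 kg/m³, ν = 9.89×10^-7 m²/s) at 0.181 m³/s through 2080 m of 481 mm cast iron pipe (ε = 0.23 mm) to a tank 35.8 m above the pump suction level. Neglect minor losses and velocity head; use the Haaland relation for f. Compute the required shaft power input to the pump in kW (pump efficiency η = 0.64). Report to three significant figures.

V = 4Q/(πD²) = 0.9961 m/s; Re = 4.84×10^5; ε/D = 4.78×10^-4; f = 0.01746
h_f = f(L/D)V²/2g = 3.819 m
Total head H = z + h_f = 35.8 + 3.819 = 39.62 m
P_hyd = ρgQH = 998.2·9.81·0.181·39.62 = 70.22 kW
P_shaft = P_hyd/η = 70.22/0.64 = 109.7 kW

P_shaft ≈ 110 kW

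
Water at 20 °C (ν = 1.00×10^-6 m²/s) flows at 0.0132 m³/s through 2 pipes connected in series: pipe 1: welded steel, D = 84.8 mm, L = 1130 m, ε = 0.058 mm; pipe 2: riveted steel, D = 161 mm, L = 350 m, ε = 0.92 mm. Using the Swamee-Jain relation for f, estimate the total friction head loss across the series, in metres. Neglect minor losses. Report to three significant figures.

H ≈ 75.2 m

Pipe 1: V = 2.337 m/s, Re = 1.98×10^5, ε/D = 6.84×10^-4, f = 0.01986, h_1 = f(L/D)V²/2g = 73.66 m
Pipe 2: V = 0.6484 m/s, Re = 1.04×10^5, ε/D = 0.00571, f = 0.03271, h_2 = f(L/D)V²/2g = 1.524 m
Series → Q common, losses add: H = Σh = 75.19 m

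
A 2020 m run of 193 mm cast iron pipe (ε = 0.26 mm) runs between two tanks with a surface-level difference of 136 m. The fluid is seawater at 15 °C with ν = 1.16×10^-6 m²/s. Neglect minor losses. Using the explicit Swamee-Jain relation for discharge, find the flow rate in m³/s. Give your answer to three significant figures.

Q ≈ 0.101 m³/s

Swamee-Jain (Type II): Q = -0.965·√(gD⁵h_f/L)·ln[ε/(3.7D) + √(3.17ν²L/(gD³h_f))]
√(gD⁵h_f/L) = √(9.81·0.193⁵·136/2020) = 0.01330
ε/(3.7D) = 3.64×10^-4; √(3.17ν²L/(gD³h_f)) = 3.00×10^-5
Q = -0.965·0.01330·ln(3.941×10^-4) = 0.1006 m³/s
Check: V = 3.44 m/s, Re = 5.72×10^5, f = 0.02168, h_f = 137 m ≈ 136 m ✓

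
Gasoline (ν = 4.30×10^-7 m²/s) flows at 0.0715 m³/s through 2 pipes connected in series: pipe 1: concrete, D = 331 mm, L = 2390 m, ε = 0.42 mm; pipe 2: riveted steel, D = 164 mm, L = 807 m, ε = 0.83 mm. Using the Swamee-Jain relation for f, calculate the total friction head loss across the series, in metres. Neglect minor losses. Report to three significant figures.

Pipe 1: V = 0.8309 m/s, Re = 6.40×10^5, ε/D = 0.00127, f = 0.02133, h_1 = f(L/D)V²/2g = 5.420 m
Pipe 2: V = 3.385 m/s, Re = 1.29×10^6, ε/D = 0.00506, f = 0.03060, h_2 = f(L/D)V²/2g = 87.93 m
Series → Q common, losses add: H = Σh = 93.35 m

H ≈ 93.3 m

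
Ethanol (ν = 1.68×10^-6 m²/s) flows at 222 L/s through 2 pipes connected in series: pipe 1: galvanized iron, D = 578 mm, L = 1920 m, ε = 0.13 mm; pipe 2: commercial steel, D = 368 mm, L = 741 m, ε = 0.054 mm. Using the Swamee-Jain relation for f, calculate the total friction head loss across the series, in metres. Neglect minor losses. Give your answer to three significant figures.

H ≈ 8.77 m

Pipe 1: V = 0.8461 m/s, Re = 2.91×10^5, ε/D = 2.25×10^-4, f = 0.01656, h_1 = f(L/D)V²/2g = 2.007 m
Pipe 2: V = 2.087 m/s, Re = 4.57×10^5, ε/D = 1.47×10^-4, f = 0.01512, h_2 = f(L/D)V²/2g = 6.761 m
Series → Q common, losses add: H = Σh = 8.768 m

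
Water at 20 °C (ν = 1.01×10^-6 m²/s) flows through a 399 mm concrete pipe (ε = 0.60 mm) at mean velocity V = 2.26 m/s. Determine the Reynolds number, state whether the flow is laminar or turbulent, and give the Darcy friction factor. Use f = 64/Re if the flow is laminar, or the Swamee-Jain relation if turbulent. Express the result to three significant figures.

Re = VD/ν = 2.260·0.399/1.01×10^-6 = 8.93×10^5
Re > 4000 → turbulent; ε/D = 0.00150
Swamee-Jain: f = 0.02208

Re ≈ 8.93×10^5; turbulent; f ≈ 0.0221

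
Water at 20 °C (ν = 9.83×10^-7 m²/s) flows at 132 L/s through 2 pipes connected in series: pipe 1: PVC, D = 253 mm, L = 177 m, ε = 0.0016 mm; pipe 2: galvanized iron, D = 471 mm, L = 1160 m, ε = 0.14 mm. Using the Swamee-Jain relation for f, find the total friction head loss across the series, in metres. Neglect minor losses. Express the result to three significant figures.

H ≈ 4.29 m

Pipe 1: V = 2.626 m/s, Re = 6.76×10^5, ε/D = 6.32×10^-6, f = 0.01254, h_1 = f(L/D)V²/2g = 3.082 m
Pipe 2: V = 0.7576 m/s, Re = 3.63×10^5, ε/D = 2.97×10^-4, f = 0.01676, h_2 = f(L/D)V²/2g = 1.207 m
Series → Q common, losses add: H = Σh = 4.289 m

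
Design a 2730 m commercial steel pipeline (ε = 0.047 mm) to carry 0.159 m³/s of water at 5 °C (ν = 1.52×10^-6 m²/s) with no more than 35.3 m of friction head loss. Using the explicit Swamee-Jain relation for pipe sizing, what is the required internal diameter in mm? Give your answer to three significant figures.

D ≈ 305 mm

Swamee-Jain (Type III): D = 0.66·[ε^1.25·(LQ²/(gh_f))^4.75 + ν·Q^9.4·(L/(gh_f))^5.2]^0.04
LQ²/(gh_f) = 0.1993; L/(gh_f) = 7.883
Term 1 = ε^1.25·(…)^4.75 = 1.83×10^-9; Term 2 = ν·Q^9.4·(…)^5.2 = 2.18×10^-9
D = 0.66·(1.83×10^-9 + 2.18×10^-9)^0.04 = 0.3046 m = 305 mm
Check: V = 2.18 m/s, Re = 4.37×10^5, f = 0.01527, h_f = 33.2 m ≈ 35.3 m ✓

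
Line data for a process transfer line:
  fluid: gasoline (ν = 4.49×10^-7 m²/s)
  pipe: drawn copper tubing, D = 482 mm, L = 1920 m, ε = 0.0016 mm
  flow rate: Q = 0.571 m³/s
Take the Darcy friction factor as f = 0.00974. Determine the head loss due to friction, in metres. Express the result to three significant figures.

h_f ≈ 19.4 m

V = 4Q/(πD²) = 4·0.571/(π·0.482²) = 3.129 m/s
h_f = f(L/D)V²/(2g) = 0.009740·(1920/0.482)·3.129²/(2·9.81) = 19.37 m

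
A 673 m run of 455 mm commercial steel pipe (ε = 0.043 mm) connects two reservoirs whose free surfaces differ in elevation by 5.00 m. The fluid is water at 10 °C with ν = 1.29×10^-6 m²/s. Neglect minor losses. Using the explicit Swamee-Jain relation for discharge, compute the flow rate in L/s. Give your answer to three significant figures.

Swamee-Jain (Type II): Q = -0.965·√(gD⁵h_f/L)·ln[ε/(3.7D) + √(3.17ν²L/(gD³h_f))]
√(gD⁵h_f/L) = √(9.81·0.455⁵·5.00/673) = 0.03770
ε/(3.7D) = 2.55×10^-5; √(3.17ν²L/(gD³h_f)) = 2.77×10^-5
Q = -0.965·0.03770·ln(5.326×10^-5) = 0.3580 m³/s
Check: V = 2.20 m/s, Re = 7.77×10^5, f = 0.01374, h_f = 5.02 m ≈ 5.00 m ✓

Q ≈ 358 L/s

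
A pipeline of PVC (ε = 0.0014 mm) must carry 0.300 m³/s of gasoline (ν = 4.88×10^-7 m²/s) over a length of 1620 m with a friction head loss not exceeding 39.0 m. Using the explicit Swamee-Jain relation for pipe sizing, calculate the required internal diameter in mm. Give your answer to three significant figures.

D ≈ 317 mm

Swamee-Jain (Type III): D = 0.66·[ε^1.25·(LQ²/(gh_f))^4.75 + ν·Q^9.4·(L/(gh_f))^5.2]^0.04
LQ²/(gh_f) = 0.3811; L/(gh_f) = 4.234
Term 1 = ε^1.25·(…)^4.75 = 4.93×10^-10; Term 2 = ν·Q^9.4·(…)^5.2 = 1.08×10^-8
D = 0.66·(4.93×10^-10 + 1.08×10^-8)^0.04 = 0.3174 m = 317 mm
Check: V = 3.79 m/s, Re = 2.47×10^6, f = 0.01022, h_f = 38.2 m ≈ 39.0 m ✓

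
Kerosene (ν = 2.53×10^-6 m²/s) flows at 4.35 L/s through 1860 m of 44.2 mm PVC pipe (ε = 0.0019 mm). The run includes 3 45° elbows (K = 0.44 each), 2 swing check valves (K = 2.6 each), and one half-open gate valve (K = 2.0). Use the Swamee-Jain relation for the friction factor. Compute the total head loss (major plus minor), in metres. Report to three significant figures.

V = 4Q/(πD²) = 2.835 m/s; V²/2g = 0.4096 m
Re = 4.95×10^4, ε/D = 4.30×10^-5 → f = 0.02098 (Swamee-Jain)
Major: h_f = f(L/D)·V²/2g = 0.02098·42081·0.4096 = 361.7 m
Minor: ΣK = 8.52; h_m = ΣK·V²/2g = 3.490 m
Total H_L = 361.7 + 3.490 = 365.2 m

H_L ≈ 365 m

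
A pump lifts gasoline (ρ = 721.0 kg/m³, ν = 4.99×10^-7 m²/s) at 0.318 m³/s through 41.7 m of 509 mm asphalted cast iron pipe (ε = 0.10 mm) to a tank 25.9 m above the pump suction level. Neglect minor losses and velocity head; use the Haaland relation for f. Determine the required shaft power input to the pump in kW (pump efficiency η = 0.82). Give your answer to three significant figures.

V = 4Q/(πD²) = 1.563 m/s; Re = 1.59×10^6; ε/D = 1.96×10^-4; f = 0.01426
h_f = f(L/D)V²/2g = 0.1455 m
Total head H = z + h_f = 25.9 + 0.1455 = 26.05 m
P_hyd = ρgQH = 721.0·9.81·0.318·26.05 = 58.58 kW
P_shaft = P_hyd/η = 58.58/0.82 = 71.44 kW

P_shaft ≈ 71.4 kW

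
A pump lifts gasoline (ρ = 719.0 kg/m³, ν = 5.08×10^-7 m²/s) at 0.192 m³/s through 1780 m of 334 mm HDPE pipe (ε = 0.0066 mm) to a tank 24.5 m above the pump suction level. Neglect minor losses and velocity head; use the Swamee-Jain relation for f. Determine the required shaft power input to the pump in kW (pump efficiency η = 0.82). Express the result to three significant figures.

P_shaft ≈ 65.2 kW

V = 4Q/(πD²) = 2.191 m/s; Re = 1.44×10^6; ε/D = 1.98×10^-5; f = 0.01150
h_f = f(L/D)V²/2g = 15.01 m
Total head H = z + h_f = 24.5 + 15.01 = 39.51 m
P_hyd = ρgQH = 719.0·9.81·0.192·39.51 = 53.50 kW
P_shaft = P_hyd/η = 53.50/0.82 = 65.24 kW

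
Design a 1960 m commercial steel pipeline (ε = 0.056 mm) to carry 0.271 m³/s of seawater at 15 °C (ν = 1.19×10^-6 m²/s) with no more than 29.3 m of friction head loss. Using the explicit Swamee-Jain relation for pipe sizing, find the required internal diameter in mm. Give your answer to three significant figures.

D ≈ 362 mm

Swamee-Jain (Type III): D = 0.66·[ε^1.25·(LQ²/(gh_f))^4.75 + ν·Q^9.4·(L/(gh_f))^5.2]^0.04
LQ²/(gh_f) = 0.5008; L/(gh_f) = 6.819
Term 1 = ε^1.25·(…)^4.75 = 1.81×10^-7; Term 2 = ν·Q^9.4·(…)^5.2 = 1.20×10^-7
D = 0.66·(1.81×10^-7 + 1.20×10^-7)^0.04 = 0.3620 m = 362 mm
Check: V = 2.63 m/s, Re = 8.01×10^5, f = 0.01447, h_f = 27.7 m ≈ 29.3 m ✓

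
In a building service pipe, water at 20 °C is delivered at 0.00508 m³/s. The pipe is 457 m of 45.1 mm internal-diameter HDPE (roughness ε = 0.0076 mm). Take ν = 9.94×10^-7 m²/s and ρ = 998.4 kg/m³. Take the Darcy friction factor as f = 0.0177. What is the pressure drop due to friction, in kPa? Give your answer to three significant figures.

V = 4Q/(πD²) = 4·0.00508/(π·0.0451²) = 3.180 m/s
h_f = f(L/D)V²/(2g) = 0.01770·(457/0.0451)·3.180²/(2·9.81) = 92.44 m
Δp = ρg·h_f = 998.4·9.81·92.44 = 905.4 kPa

Δp ≈ 905 kPa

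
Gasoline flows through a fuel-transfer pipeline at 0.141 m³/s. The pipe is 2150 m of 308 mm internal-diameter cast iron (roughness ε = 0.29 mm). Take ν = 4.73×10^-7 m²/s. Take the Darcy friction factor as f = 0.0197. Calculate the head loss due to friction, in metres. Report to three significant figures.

h_f ≈ 25.1 m

V = 4Q/(πD²) = 4·0.141/(π·0.308²) = 1.892 m/s
h_f = f(L/D)V²/(2g) = 0.01970·(2150/0.308)·1.892²/(2·9.81) = 25.10 m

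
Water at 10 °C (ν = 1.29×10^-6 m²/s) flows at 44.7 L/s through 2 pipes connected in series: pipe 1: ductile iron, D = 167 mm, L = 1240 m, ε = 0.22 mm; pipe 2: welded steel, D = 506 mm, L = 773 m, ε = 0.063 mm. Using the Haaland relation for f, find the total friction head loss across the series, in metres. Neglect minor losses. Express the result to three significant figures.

Pipe 1: V = 2.041 m/s, Re = 2.64×10^5, ε/D = 0.00132, f = 0.02186, h_1 = f(L/D)V²/2g = 34.45 m
Pipe 2: V = 0.2223 m/s, Re = 8.72×10^4, ε/D = 1.25×10^-4, f = 0.01886, h_2 = f(L/D)V²/2g = 0.07254 m
Series → Q common, losses add: H = Σh = 34.53 m

H ≈ 34.5 m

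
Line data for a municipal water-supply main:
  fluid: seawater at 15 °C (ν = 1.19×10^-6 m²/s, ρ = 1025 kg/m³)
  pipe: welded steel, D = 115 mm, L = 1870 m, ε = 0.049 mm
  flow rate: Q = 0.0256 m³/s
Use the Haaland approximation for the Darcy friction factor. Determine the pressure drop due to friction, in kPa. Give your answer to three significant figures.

V = 4Q/(πD²) = 4·0.0256/(π·0.115²) = 2.465 m/s
Re = VD/ν = 2.465·0.115/1.19×10^-6 = 2.38×10^5 → turbulent
ε/D = 0.049/115 = 4.26×10^-4
Haaland: f = 0.01795
h_f = f(L/D)V²/(2g) = 0.01795·(1870/0.115)·2.465²/(2·9.81) = 90.39 m
Δp = ρg·h_f = 1025·9.81·90.39 = 908.9 kPa

Δp ≈ 909 kPa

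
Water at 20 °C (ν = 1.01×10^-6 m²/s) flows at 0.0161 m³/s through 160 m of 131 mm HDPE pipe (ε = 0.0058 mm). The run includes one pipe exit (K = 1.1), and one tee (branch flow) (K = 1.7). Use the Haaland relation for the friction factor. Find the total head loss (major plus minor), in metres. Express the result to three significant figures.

V = 4Q/(πD²) = 1.195 m/s; V²/2g = 0.07273 m
Re = 1.55×10^5, ε/D = 4.43×10^-5 → f = 0.01655 (Haaland)
Major: h_f = f(L/D)·V²/2g = 0.01655·1221·0.07273 = 1.470 m
Minor: ΣK = 2.80; h_m = ΣK·V²/2g = 0.2036 m
Total H_L = 1.470 + 0.2036 = 1.673 m

H_L ≈ 1.67 m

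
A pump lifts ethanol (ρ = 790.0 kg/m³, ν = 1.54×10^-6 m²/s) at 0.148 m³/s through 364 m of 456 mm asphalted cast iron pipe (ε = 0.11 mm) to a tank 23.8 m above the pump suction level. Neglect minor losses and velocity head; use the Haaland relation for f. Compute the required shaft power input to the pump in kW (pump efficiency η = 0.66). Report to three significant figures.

V = 4Q/(πD²) = 0.9062 m/s; Re = 2.68×10^5; ε/D = 2.41×10^-4; f = 0.01657
h_f = f(L/D)V²/2g = 0.5536 m
Total head H = z + h_f = 23.8 + 0.5536 = 24.35 m
P_hyd = ρgQH = 790.0·9.81·0.148·24.35 = 27.93 kW
P_shaft = P_hyd/η = 27.93/0.66 = 42.32 kW

P_shaft ≈ 42.3 kW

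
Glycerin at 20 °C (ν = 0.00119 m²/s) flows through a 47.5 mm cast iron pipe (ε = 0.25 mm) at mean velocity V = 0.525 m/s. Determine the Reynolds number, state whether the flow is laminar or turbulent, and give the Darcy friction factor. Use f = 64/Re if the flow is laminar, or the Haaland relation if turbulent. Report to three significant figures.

Re = VD/ν = 0.5250·0.0475/0.00119 = 21.0
Re < 2300 → laminar → f = 64/Re = 3.054

Re ≈ 21.0; laminar; f = 64/Re ≈ 3.05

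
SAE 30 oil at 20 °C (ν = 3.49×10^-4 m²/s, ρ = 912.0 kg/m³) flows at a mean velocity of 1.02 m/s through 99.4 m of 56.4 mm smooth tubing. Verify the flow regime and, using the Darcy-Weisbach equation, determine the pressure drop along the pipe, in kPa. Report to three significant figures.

Re = VD/ν = 1.02·0.05640/3.49×10^-4 = 165 → laminar (Re < 2300)
f = 64/Re = 0.3883
h_f = f(L/D)V²/(2g) = 0.3883·(99.4/0.05640)·1.02²/(2·9.81) = 36.29 m
Δp = ρg·h_f = 912.0·9.81·36.29 = 324.6 kPa

Δp ≈ 325 kPa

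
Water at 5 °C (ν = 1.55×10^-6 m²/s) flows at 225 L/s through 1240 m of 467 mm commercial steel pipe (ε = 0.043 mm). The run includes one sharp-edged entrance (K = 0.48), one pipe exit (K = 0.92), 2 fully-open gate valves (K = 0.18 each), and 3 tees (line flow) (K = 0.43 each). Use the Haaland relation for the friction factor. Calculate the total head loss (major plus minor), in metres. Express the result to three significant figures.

H_L ≈ 3.68 m

V = 4Q/(πD²) = 1.314 m/s; V²/2g = 0.08795 m
Re = 3.96×10^5, ε/D = 9.21×10^-5 → f = 0.01459 (Haaland)
Major: h_f = f(L/D)·V²/2g = 0.01459·2655·0.08795 = 3.408 m
Minor: ΣK = 3.05; h_m = ΣK·V²/2g = 0.2682 m
Total H_L = 3.408 + 0.2682 = 3.676 m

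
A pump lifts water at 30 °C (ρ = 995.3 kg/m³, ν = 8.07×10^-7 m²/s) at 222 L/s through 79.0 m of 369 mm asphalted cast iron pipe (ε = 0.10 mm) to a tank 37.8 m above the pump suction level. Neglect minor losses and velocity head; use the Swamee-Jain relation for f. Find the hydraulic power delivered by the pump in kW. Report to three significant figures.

V = 4Q/(πD²) = 2.076 m/s; Re = 9.49×10^5; ε/D = 2.71×10^-4; f = 0.01553
h_f = f(L/D)V²/2g = 0.7302 m
Total head H = z + h_f = 37.8 + 0.7302 = 38.53 m
P_hyd = ρgQH = 995.3·9.81·0.222·38.53 = 83.52 kW

P_hyd ≈ 83.5 kW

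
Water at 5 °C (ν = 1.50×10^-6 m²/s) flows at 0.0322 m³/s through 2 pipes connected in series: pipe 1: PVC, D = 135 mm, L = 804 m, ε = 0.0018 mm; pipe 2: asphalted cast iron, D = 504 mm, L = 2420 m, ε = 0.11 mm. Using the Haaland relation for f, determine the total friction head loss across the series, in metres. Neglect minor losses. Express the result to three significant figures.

Pipe 1: V = 2.250 m/s, Re = 2.02×10^5, ε/D = 1.33×10^-5, f = 0.01554, h_1 = f(L/D)V²/2g = 23.88 m
Pipe 2: V = 0.1614 m/s, Re = 5.42×10^4, ε/D = 2.18×10^-4, f = 0.02103, h_2 = f(L/D)V²/2g = 0.1340 m
Series → Q common, losses add: H = Σh = 24.01 m

H ≈ 24.0 m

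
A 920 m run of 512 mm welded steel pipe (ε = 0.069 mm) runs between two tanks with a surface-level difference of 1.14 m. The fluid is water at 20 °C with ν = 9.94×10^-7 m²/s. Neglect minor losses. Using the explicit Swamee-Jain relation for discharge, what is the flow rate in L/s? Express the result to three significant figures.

Q ≈ 188 L/s

Swamee-Jain (Type II): Q = -0.965·√(gD⁵h_f/L)·ln[ε/(3.7D) + √(3.17ν²L/(gD³h_f))]
√(gD⁵h_f/L) = √(9.81·0.512⁵·1.14/920) = 0.02068
ε/(3.7D) = 3.64×10^-5; √(3.17ν²L/(gD³h_f)) = 4.38×10^-5
Q = -0.965·0.02068·ln(8.024×10^-5) = 0.1882 m³/s
Check: V = 0.914 m/s, Re = 4.71×10^5, f = 0.01495, h_f = 1.14 m ≈ 1.14 m ✓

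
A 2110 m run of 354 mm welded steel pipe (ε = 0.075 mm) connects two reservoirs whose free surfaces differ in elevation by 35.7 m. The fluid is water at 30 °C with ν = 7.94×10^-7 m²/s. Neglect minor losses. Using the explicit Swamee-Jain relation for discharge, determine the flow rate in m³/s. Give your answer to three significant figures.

Swamee-Jain (Type II): Q = -0.965·√(gD⁵h_f/L)·ln[ε/(3.7D) + √(3.17ν²L/(gD³h_f))]
√(gD⁵h_f/L) = √(9.81·0.354⁵·35.7/2110) = 0.03038
ε/(3.7D) = 5.73×10^-5; √(3.17ν²L/(gD³h_f)) = 1.65×10^-5
Q = -0.965·0.03038·ln(7.374×10^-5) = 0.2789 m³/s
Check: V = 2.83 m/s, Re = 1.26×10^6, f = 0.01472, h_f = 35.9 m ≈ 35.7 m ✓

Q ≈ 0.279 m³/s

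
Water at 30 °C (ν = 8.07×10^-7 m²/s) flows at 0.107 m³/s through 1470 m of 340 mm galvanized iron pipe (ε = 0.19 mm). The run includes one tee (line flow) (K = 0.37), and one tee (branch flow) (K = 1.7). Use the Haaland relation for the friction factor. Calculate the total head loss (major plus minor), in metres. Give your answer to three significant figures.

H_L ≈ 5.64 m

V = 4Q/(πD²) = 1.179 m/s; V²/2g = 0.07079 m
Re = 4.97×10^5, ε/D = 5.59×10^-4 → f = 0.01795 (Haaland)
Major: h_f = f(L/D)·V²/2g = 0.01795·4324·0.07079 = 5.493 m
Minor: ΣK = 2.07; h_m = ΣK·V²/2g = 0.1465 m
Total H_L = 5.493 + 0.1465 = 5.639 m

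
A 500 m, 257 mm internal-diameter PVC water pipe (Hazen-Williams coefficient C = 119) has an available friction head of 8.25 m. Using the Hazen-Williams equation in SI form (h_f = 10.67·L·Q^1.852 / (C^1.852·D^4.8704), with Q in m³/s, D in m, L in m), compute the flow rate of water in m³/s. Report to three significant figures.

Rearranging: Q = [h_f·C^1.852·D^4.8704 / (10.67·L)]^(1/1.852)
Q = [8.25·119^1.852·0.257^4.8704 / (10.67·500)]^0.540 = 0.1014 m³/s

Q ≈ 0.101 m³/s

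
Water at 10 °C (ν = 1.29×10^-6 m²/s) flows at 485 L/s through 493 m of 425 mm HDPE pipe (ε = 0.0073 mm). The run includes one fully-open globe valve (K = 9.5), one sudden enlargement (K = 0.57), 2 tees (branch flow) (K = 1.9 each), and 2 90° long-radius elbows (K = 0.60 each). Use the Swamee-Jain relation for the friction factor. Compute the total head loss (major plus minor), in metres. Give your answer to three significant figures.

H_L ≈ 17.1 m

V = 4Q/(πD²) = 3.419 m/s; V²/2g = 0.5957 m
Re = 1.13×10^6, ε/D = 1.72×10^-5 → f = 0.01182 (Swamee-Jain)
Major: h_f = f(L/D)·V²/2g = 0.01182·1160·0.5957 = 8.168 m
Minor: ΣK = 15.1; h_m = ΣK·V²/2g = 8.978 m
Total H_L = 8.168 + 8.978 = 17.15 m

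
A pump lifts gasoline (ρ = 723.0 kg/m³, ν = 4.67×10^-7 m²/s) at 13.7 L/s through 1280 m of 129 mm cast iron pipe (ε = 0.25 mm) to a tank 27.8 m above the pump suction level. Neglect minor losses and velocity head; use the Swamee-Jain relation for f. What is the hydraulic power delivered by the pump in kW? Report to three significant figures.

P_hyd ≈ 4.00 kW

V = 4Q/(πD²) = 1.048 m/s; Re = 2.90×10^5; ε/D = 0.00194; f = 0.02401
h_f = f(L/D)V²/2g = 13.34 m
Total head H = z + h_f = 27.8 + 13.34 = 41.14 m
P_hyd = ρgQH = 723.0·9.81·0.0137·41.14 = 3.998 kW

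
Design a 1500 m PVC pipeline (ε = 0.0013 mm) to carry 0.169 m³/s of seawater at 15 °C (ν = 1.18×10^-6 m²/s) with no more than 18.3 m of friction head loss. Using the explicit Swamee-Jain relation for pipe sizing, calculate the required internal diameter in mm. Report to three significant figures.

Swamee-Jain (Type III): D = 0.66·[ε^1.25·(LQ²/(gh_f))^4.75 + ν·Q^9.4·(L/(gh_f))^5.2]^0.04
LQ²/(gh_f) = 0.2386; L/(gh_f) = 8.355
Term 1 = ε^1.25·(…)^4.75 = 4.86×10^-11; Term 2 = ν·Q^9.4·(…)^5.2 = 4.06×10^-9
D = 0.66·(4.86×10^-11 + 4.06×10^-9)^0.04 = 0.3048 m = 305 mm
Check: V = 2.32 m/s, Re = 5.98×10^5, f = 0.01276, h_f = 17.2 m ≈ 18.3 m ✓

D ≈ 305 mm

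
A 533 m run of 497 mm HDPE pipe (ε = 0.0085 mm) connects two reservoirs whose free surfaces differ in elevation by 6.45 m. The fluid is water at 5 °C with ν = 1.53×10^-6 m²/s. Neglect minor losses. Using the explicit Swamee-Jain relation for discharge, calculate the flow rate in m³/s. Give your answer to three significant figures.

Q ≈ 0.609 m³/s

Swamee-Jain (Type II): Q = -0.965·√(gD⁵h_f/L)·ln[ε/(3.7D) + √(3.17ν²L/(gD³h_f))]
√(gD⁵h_f/L) = √(9.81·0.497⁵·6.45/533) = 0.06000
ε/(3.7D) = 4.62×10^-6; √(3.17ν²L/(gD³h_f)) = 2.26×10^-5
Q = -0.965·0.06000·ln(2.719×10^-5) = 0.6087 m³/s
Check: V = 3.14 m/s, Re = 1.02×10^6, f = 0.01198, h_f = 6.45 m ≈ 6.45 m ✓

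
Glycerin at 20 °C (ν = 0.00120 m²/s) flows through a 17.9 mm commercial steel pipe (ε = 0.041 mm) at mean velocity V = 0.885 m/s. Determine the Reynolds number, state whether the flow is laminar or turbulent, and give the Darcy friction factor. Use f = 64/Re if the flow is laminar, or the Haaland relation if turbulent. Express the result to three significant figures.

Re ≈ 13.2; laminar; f = 64/Re ≈ 4.85

Re = VD/ν = 0.8850·0.0179/0.00120 = 13.2
Re < 2300 → laminar → f = 64/Re = 4.848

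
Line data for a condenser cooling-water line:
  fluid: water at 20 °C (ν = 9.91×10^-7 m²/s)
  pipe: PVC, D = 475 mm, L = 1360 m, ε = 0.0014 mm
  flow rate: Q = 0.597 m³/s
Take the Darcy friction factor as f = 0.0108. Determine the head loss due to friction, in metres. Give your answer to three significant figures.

h_f ≈ 17.9 m

V = 4Q/(πD²) = 4·0.597/(π·0.475²) = 3.369 m/s
h_f = f(L/D)V²/(2g) = 0.01080·(1360/0.475)·3.369²/(2·9.81) = 17.89 m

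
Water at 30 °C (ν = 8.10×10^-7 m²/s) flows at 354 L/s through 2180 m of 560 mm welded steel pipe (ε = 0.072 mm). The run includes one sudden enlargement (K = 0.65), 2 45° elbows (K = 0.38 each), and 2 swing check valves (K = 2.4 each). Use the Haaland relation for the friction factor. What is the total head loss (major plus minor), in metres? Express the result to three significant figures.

H_L ≈ 6.28 m

V = 4Q/(πD²) = 1.437 m/s; V²/2g = 0.1053 m
Re = 9.94×10^5, ε/D = 1.29×10^-4 → f = 0.01373 (Haaland)
Major: h_f = f(L/D)·V²/2g = 0.01373·3893·0.1053 = 5.629 m
Minor: ΣK = 6.21; h_m = ΣK·V²/2g = 0.6538 m
Total H_L = 5.629 + 0.6538 = 6.283 m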